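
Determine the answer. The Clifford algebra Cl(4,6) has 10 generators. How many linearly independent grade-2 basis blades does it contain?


Number of grade-k basis blades in Cl(p,q) with n = p + q is C(n, k).
n = 4 + 6 = 10
C(10, 2) = 10! / (2! * 8!)
= 3628800 / (2 * 40320)
= 45


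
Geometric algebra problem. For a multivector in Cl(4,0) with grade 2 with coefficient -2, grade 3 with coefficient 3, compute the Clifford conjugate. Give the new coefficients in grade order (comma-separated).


Clifford conjugate sign for grade k: (-1)^(k(k+1)/2)
Grade 2: (-1)^(2*3/2) = (-1)^3 = -1, coeff -2 -> 2
Grade 3: (-1)^(3*4/2) = (-1)^6 = 1, coeff 3 -> 3
Conjugated coefficients: 2, 3


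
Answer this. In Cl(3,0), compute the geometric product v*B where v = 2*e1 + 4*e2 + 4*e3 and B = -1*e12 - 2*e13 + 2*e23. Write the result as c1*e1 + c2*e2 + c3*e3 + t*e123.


vB has grade-1 (vector) and grade-3 (trivector) parts: vB = (v _| B) + (v ^ B).
Vector part <vB>_1:
  e1: -v2*b12 - v3*b13 = -(4)*(-1) - (4)*(-2) = 12
  e2: v1*b12 - v3*b23 = (2)*(-1) - (4)*(2) = -10
  e3: v1*b13 + v2*b23 = (2)*(-2) + (4)*(2) = 4
Trivector part <vB>_3:
  e123: v1*b23 - v2*b13 + v3*b12 = (2)*(2) - (4)*(-2) + (4)*(-1) = 8
vB = 12*e1 - 10*e2 + 4*e3 + 8*e123


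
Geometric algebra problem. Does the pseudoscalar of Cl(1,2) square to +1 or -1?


The pseudoscalar I = e1...e_n (product of all n generators) of Cl(p,q) satisfies I^2 = (-1)^(q + n(n-1)/2).
p = 1, q = 2, n = p + q = 3
n(n-1)/2 = 3 * 2 / 2 = 3
Exponent = q + n(n-1)/2 = 2 + 3 = 5
I^2 = (-1)^5 = -1


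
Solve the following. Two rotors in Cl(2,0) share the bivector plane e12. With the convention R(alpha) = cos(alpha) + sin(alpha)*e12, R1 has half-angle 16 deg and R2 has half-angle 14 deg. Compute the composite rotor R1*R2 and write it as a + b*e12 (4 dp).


Same-plane rotors commute and their half-angles add:
R1*R2 = cos(a1 + a2) + sin(a1 + a2)*e12.
a1 + a2 = 16 + 14 = 30 deg
cos(30 deg) = 0.8660
sin(30 deg) = 0.5000
R1*R2 = 0.8660 + 0.5000*e12


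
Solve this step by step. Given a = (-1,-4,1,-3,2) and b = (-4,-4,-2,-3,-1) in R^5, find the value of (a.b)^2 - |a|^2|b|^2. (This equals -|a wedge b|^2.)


a . b = (-1)*(-4) + (-4)*(-4) + 1*(-2) + (-3)*(-3) + 2*(-1)
= 4 + 16 + (-2) + 9 + (-2) = 25
|a|^2 = (-1)^2 + (-4)^2 + 1^2 + (-3)^2 + 2^2 = 31
|b|^2 = (-4)^2 + (-4)^2 + (-2)^2 + (-3)^2 + (-1)^2 = 46
(a.b)^2 = 25^2 = 625
|a|^2 * |b|^2 = 31 * 46 = 1426
Result = 625 - 1426 = -801


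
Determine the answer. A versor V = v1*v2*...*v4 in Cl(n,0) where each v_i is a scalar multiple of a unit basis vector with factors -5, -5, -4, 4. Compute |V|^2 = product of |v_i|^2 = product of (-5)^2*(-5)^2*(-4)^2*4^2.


Each vector v_i has |v_i|^2 = s_i^2
Squared scales: (-5)^2 = 25, (-5)^2 = 25, (-4)^2 = 16, 4^2 = 16
|V|^2 = 25 * 25 * 16 * 16
= 160000


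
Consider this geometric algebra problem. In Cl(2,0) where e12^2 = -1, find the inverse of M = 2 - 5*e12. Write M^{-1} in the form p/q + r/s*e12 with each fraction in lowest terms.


M = 2 - 5*e12, where e12^2 = -1.
Since M commutes with its reverse ~M = a - b*e12, M * ~M = a^2 - b^2*e12^2 = a^2 + b^2.
So M^{-1} = ~M / (a^2 + b^2) = (a - b*e12)/(a^2 + b^2).
a^2 + b^2 = 4 + 25 = 29
Scalar part = 2/29 = 2/29
Bivector coeff = 5/29 = 5/29
M^{-1} = 2/29 + 5/29*e12


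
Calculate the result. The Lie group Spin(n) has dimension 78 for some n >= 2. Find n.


dim Spin(n) = dim so(n) = n(n-1)/2.
Solve n(n-1)/2 = 78, i.e. n^2 - n - 156 = 0.
Discriminant = 1 + 8*78 = 625
n = (1 + sqrt(625))/2 = (1 + 25)/2 = 13


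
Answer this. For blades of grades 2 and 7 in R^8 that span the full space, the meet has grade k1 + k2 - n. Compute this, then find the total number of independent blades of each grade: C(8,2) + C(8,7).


Meet grade = grade(A) + grade(B) - n
= 2 + 7 - 8 = 1
C(8,2) = 28
C(8,7) = 8
dim_A + dim_B = 28 + 8 = 36


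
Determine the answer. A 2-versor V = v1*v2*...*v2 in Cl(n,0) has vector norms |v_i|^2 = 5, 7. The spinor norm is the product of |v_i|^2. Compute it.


Spinor norm N(V) = |v1|^2 * |v2|^2 * ... * |v2|^2
= 5 * 7
Running product: 5, 35
N(V) = 35


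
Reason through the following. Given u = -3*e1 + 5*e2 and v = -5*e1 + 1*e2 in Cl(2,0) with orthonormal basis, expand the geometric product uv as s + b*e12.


Expand: (-3*e1 + 5*e2)(-5*e1 + 1*e2)
= (-3)*(-5)*e1e1 + (-3)*1*e1e2 + 5*(-5)*e2e1 + 5*1*e2e2
Using e1^2 = e2^2 = 1, e2e1 = -e1e2:
Scalar part s = (-3)*(-5) + 5*1 = 15 + 5 = 20
Bivector part b = (-3)*1 - 5*(-5) = -3 - (-25) = 22
uv = 20 + 22*e12


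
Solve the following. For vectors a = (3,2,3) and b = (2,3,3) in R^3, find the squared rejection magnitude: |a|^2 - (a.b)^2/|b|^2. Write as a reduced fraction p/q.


|a|^2 = 3^2 + 2^2 + 3^2 = 22
|b|^2 = 2^2 + 3^2 + 3^2 = 22
a . b = 3*2 + 2*3 + 3*3 = 21
(a.b)^2 = 21^2 = 441
|rej|^2 = 22 - 441/22
= (484 - 441)/22
= 43/22
In lowest terms: 43/22


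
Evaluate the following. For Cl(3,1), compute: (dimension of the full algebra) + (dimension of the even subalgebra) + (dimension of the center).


n = 3 + 1 = 4
Total dim = 2^4 = 16
Even subalgebra dim = 2^3 = 8
n is even, so center dim = 1
Sum = 16 + 8 + 1 = 25


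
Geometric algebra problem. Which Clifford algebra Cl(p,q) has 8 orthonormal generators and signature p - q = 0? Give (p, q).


We need p + q = 8 and p - q = 0.
Adding: 2p = 8 + 0 = 8, so p = 4.
Then q = 8 - 4 = 4.
(p, q) = (4, 4)


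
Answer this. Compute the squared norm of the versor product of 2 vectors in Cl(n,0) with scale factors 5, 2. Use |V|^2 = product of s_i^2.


Each vector v_i has |v_i|^2 = s_i^2
Squared scales: 5^2 = 25, 2^2 = 4
|V|^2 = 25 * 4
= 100


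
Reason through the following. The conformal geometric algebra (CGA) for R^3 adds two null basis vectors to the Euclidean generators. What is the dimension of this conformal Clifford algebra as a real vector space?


The conformal model of R^3 uses Cl(4,1): the 3 Euclidean generators plus two extra orthogonal generators e+ (e+^2 = +1) and e- (e-^2 = -1), from which the null vectors e0, einf are built.
Number of generators m = 3 + 2 = 5.
dim Cl(p,q) = 2^m = 2^5 = 32


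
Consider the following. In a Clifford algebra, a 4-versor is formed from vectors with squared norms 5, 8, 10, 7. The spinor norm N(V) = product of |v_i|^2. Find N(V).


Spinor norm N(V) = |v1|^2 * |v2|^2 * ... * |v4|^2
= 5 * 8 * 10 * 7
Running product: 5, 40, 400, 2800
N(V) = 2800


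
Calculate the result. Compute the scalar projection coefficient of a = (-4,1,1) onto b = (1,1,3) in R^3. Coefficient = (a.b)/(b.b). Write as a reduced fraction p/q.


Projection coefficient = (a . b) / (b . b)
a . b = (-4)*1 + 1*1 + 1*3
= -4 + 1 + 3 = 0
b . b = 1^2 + 1^2 + 3^2
= 1 + 1 + 9 = 11
Coefficient = 0/11
In lowest terms: 0/1


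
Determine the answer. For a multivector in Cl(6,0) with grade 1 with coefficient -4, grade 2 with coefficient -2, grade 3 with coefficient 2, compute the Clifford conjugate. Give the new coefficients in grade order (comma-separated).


Clifford conjugate sign for grade k: (-1)^(k(k+1)/2)
Grade 1: (-1)^(1*2/2) = (-1)^1 = -1, coeff -4 -> 4
Grade 2: (-1)^(2*3/2) = (-1)^3 = -1, coeff -2 -> 2
Grade 3: (-1)^(3*4/2) = (-1)^6 = 1, coeff 2 -> 2
Conjugated coefficients: 4, 2, 2


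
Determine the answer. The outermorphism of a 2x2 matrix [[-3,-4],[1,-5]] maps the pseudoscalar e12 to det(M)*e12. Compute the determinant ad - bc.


The outermorphism of a linear map f sends e1^e2 to f(e1)^f(e2).
f(e1) = -3*e1 + 1*e2
f(e2) = -4*e1 - 5*e2
f(e1) ^ f(e2) = (-3*e1 + 1*e2) ^ (-4*e1 - 5*e2)
= (-3)*(-5)*e12 + 1*(-4)*e21
= (15 - (-4))*e12
= 19*e12
Coefficient = 19


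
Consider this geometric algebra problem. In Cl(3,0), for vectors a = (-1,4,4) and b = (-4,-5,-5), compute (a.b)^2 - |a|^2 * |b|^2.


a . b = (-1)*(-4) + 4*(-5) + 4*(-5)
= 4 + (-20) + (-20) = -36
|a|^2 = (-1)^2 + 4^2 + 4^2 = 33
|b|^2 = (-4)^2 + (-5)^2 + (-5)^2 = 66
(a.b)^2 = (-36)^2 = 1296
|a|^2 * |b|^2 = 33 * 66 = 2178
Result = 1296 - 2178 = -882


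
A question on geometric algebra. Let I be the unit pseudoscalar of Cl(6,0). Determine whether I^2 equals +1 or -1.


The pseudoscalar I = e1...e_n (product of all n generators) of Cl(p,q) satisfies I^2 = (-1)^(q + n(n-1)/2).
p = 6, q = 0, n = p + q = 6
n(n-1)/2 = 6 * 5 / 2 = 15
Exponent = q + n(n-1)/2 = 0 + 15 = 15
I^2 = (-1)^15 = -1


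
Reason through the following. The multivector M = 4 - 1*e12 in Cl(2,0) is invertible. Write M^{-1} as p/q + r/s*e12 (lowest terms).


M = 4 - 1*e12, where e12^2 = -1.
Since M commutes with its reverse ~M = a - b*e12, M * ~M = a^2 - b^2*e12^2 = a^2 + b^2.
So M^{-1} = ~M / (a^2 + b^2) = (a - b*e12)/(a^2 + b^2).
a^2 + b^2 = 16 + 1 = 17
Scalar part = 4/17 = 4/17
Bivector coeff = 1/17 = 1/17
M^{-1} = 4/17 + 1/17*e12


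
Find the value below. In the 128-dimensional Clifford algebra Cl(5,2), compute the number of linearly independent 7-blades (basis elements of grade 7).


Number of grade-k basis blades in Cl(p,q) with n = p + q is C(n, k).
n = 5 + 2 = 7
C(7, 7) = 7! / (7! * 0!)
= 5040 / (5040 * 1)
= 1


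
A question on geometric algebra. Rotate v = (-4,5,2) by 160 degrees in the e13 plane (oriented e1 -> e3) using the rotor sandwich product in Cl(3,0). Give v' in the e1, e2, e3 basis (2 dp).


Rotor R = cos(80deg) - sin(80deg)*e13
Rotation angle theta = 2 * 80 = 160 degrees in the e13 plane (e1 -> e3).
The component perpendicular to the plane (e2) is invariant: v'_2 = v2 = 5.00
cos(160deg) = -0.9397, sin(160deg) = 0.3420
v'_1 = v1*cos(theta) - v3*sin(theta) = -4*(-0.9397) - 2*0.3420 = 3.07
v'_3 = v1*sin(theta) + v3*cos(theta) = -4*0.3420 + 2*(-0.9397) = -3.25
v' = 3.07*e1 + 5.00*e2 - 3.25*e3


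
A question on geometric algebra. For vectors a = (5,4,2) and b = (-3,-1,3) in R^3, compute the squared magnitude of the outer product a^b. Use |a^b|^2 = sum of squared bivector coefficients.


a wedge b = (a1*b2 - a2*b1)*e12 + (a1*b3 - a3*b1)*e13 + (a2*b3 - a3*b2)*e23
e12 coeff: 5*(-1) - 4*(-3) = -5 - (-12) = 7
e13 coeff: 5*3 - 2*(-3) = 15 - (-6) = 21
e23 coeff: 4*3 - 2*(-1) = 12 - (-2) = 14
|a wedge b|^2 = 7^2 + 21^2 + 14^2
= 49 + 441 + 196
= 686


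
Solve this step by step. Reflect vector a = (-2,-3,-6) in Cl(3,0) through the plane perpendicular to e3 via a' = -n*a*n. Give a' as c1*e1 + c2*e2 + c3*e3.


Reflection formula: a' = -n*a*n, with n = e3 (unit vector, n^2 = 1).
For reflection through hyperplane perp to e3:
The component along e3 flips sign, others stay.
a = (-2, -3, -6)
a' = (-2, -3, 6)
a' = -2*e1 - 3*e2 + 6*e3


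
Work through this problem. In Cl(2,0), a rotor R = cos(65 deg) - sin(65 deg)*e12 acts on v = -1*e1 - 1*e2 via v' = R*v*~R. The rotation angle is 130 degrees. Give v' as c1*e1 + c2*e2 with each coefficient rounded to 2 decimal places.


Rotor R = cos(65deg) - sin(65deg)*e12
Rotation angle theta = 2 * 65 = 130 degrees
v' = R*v*~R rotates v by theta.
cos(130deg) = -0.6428, sin(130deg) = 0.7660
v'_1 = -1*cos(130deg) - (-1)*sin(130deg)
= -1*(-0.6428) - (-1)*0.7660
= 1.41
v'_2 = -1*sin(130deg) + (-1)*cos(130deg)
= -1*0.7660 + (-1)*(-0.6428)
= -0.12
v' = 1.41*e1 - 0.12*e2


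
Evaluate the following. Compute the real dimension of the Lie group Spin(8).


Spin(n) double-covers SO(n); both have Lie algebra so(n) of dimension n(n-1)/2.
n = 8
n(n-1) = 8 * 7 = 56
dim Spin(8) = 56/2 = 28


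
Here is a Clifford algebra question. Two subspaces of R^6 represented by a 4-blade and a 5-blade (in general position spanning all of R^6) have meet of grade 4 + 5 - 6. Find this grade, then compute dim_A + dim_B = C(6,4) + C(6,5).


Meet grade = grade(A) + grade(B) - n
= 4 + 5 - 6 = 3
C(6,4) = 15
C(6,5) = 6
dim_A + dim_B = 15 + 6 = 21


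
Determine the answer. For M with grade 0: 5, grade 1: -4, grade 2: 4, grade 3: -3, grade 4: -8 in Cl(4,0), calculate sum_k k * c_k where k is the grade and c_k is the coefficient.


Grade-weighted sum = sum of grade_k * coefficient_k
0*5 = 0
1*(-4) = -4
2*4 = 8
3*(-3) = -9
4*(-8) = -32
Total = 0 + (-4) + 8 + (-9) + (-32) = -37


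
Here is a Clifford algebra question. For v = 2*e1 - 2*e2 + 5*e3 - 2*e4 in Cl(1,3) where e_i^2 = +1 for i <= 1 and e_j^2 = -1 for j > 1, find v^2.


v^2 = sum of c_i^2 * e_i^2
Positive signature terms (e_i^2 = +1): 2^2 = 4
Negative signature terms (e_j^2 = -1): (-2)^2 + 5^2 + (-2)^2 = 33
v^2 = 4 - 33 = -29


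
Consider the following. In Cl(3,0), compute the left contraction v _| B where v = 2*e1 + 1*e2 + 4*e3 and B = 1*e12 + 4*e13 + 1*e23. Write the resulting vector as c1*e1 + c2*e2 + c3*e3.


Left contraction v _| B = <vB>_1 (grade-1 part of the geometric product vB).
Using e1_|e12 = e2, e2_|e12 = -e1, e1_|e13 = e3, e3_|e13 = -e1, e2_|e23 = e3, e3_|e23 = -e2:
e1 coeff: -v2*b12 - v3*b13 = -(1)*(1) - (4)*(4) = -17
e2 coeff: v1*b12 - v3*b23 = (2)*(1) - (4)*(1) = -2
e3 coeff: v1*b13 + v2*b23 = (2)*(4) + (1)*(1) = 9
v _| B = -17*e1 - 2*e2 + 9*e3


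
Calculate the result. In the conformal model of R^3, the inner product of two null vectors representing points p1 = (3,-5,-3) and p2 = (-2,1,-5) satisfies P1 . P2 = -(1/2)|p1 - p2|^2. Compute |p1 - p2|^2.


p1 - p2 = (5, -6, 2)
|p1 - p2|^2 = 5^2 + (-6)^2 + 2^2
= 25 + 36 + 4
= 65


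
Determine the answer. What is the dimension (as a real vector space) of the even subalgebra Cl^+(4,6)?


Even subalgebra dimension = 2^(n-1)
n = 4 + 6 = 10
2^(10 - 1) = 2^9 = 512
Verification: sum of C(10,k) for even k = 1 + 45 + 210 + 210 + 45 + 1 = 512
Result = 512


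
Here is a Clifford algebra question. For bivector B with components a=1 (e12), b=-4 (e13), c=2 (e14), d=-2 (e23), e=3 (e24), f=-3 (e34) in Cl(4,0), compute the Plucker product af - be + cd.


Plucker relation: af - be + cd
a*f = 1*(-3) = -3
b*e = (-4)*3 = -12
c*d = 2*(-2) = -4
af - be + cd = -3 - (-12) + (-4)
= 5


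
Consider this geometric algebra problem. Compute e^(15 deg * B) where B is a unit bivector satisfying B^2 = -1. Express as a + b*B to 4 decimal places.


For a unit bivector B with B^2 = -1, the exponential series gives
e^(theta*B) = cos(theta) + sin(theta)*B (the GA analogue of Euler's formula).
theta = 15 degrees = 0.261799 rad
cos(15 deg) = 0.9659
sin(15 deg) = 0.2588
exp(theta*B) = 0.9659 + 0.2588*B


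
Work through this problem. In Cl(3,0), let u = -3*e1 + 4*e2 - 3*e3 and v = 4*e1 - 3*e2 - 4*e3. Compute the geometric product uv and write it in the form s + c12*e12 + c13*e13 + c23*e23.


In Cl(3,0): e_i^2 = 1, e_ie_j = -e_je_i for i != j.
Scalar part = u . v = (-3)*4 + 4*(-3) + (-3)*(-4)
= -12 + (-12) + 12 = -12
e12 coeff = (-3)*(-3) - 4*4 = 9 - 16 = -7
e13 coeff = (-3)*(-4) - (-3)*4 = 12 - (-12) = 24
e23 coeff = 4*(-4) - (-3)*(-3) = -16 - 9 = -25
uv = -12 - 7*e12 + 24*e13 - 25*e23


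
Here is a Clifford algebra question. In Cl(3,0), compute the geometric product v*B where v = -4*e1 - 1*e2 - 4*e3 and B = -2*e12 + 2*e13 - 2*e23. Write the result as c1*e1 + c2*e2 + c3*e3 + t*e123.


vB has grade-1 (vector) and grade-3 (trivector) parts: vB = (v _| B) + (v ^ B).
Vector part <vB>_1:
  e1: -v2*b12 - v3*b13 = -(-1)*(-2) - (-4)*(2) = 6
  e2: v1*b12 - v3*b23 = (-4)*(-2) - (-4)*(-2) = 0
  e3: v1*b13 + v2*b23 = (-4)*(2) + (-1)*(-2) = -6
Trivector part <vB>_3:
  e123: v1*b23 - v2*b13 + v3*b12 = (-4)*(-2) - (-1)*(2) + (-4)*(-2) = 18
vB = 6*e1 + 0*e2 - 6*e3 + 18*e123


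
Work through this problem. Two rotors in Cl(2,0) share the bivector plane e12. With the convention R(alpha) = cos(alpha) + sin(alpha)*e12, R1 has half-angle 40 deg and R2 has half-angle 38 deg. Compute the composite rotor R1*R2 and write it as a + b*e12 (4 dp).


Same-plane rotors commute and their half-angles add:
R1*R2 = cos(a1 + a2) + sin(a1 + a2)*e12.
a1 + a2 = 40 + 38 = 78 deg
cos(78 deg) = 0.2079
sin(78 deg) = 0.9781
R1*R2 = 0.2079 + 0.9781*e12


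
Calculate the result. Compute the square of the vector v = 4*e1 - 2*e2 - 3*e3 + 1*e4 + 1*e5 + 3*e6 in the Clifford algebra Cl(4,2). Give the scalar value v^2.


v^2 = sum of c_i^2 * e_i^2
Positive signature terms (e_i^2 = +1): 4^2 + (-2)^2 + (-3)^2 + 1^2 = 30
Negative signature terms (e_j^2 = -1): 1^2 + 3^2 = 10
v^2 = 30 - 10 = 20


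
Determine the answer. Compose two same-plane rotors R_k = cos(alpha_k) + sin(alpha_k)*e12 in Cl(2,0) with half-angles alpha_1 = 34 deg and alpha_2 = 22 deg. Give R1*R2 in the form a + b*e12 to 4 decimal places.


Same-plane rotors commute and their half-angles add:
R1*R2 = cos(a1 + a2) + sin(a1 + a2)*e12.
a1 + a2 = 34 + 22 = 56 deg
cos(56 deg) = 0.5592
sin(56 deg) = 0.8290
R1*R2 = 0.5592 + 0.8290*e12


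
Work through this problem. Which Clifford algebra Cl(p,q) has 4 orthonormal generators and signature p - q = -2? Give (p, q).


We need p + q = 4 and p - q = -2.
Adding: 2p = 4 + (-2) = 2, so p = 1.
Then q = 4 - 1 = 3.
(p, q) = (1, 3)


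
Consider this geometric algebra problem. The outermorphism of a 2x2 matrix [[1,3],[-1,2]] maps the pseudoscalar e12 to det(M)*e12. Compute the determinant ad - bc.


The outermorphism of a linear map f sends e1^e2 to f(e1)^f(e2).
f(e1) = 1*e1 - 1*e2
f(e2) = 3*e1 + 2*e2
f(e1) ^ f(e2) = (1*e1 - 1*e2) ^ (3*e1 + 2*e2)
= 1*2*e12 + (-1)*3*e21
= (2 - (-3))*e12
= 5*e12
Coefficient = 5


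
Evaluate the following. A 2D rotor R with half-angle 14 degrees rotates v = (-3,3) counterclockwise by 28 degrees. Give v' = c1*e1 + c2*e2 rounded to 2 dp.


Rotor R = cos(14deg) - sin(14deg)*e12
Rotation angle theta = 2 * 14 = 28 degrees
v' = R*v*~R rotates v by theta.
cos(28deg) = 0.8829, sin(28deg) = 0.4695
v'_1 = -3*cos(28deg) - 3*sin(28deg)
= -3*0.8829 - 3*0.4695
= -4.06
v'_2 = -3*sin(28deg) + 3*cos(28deg)
= -3*0.4695 + 3*0.8829
= 1.24
v' = -4.06*e1 + 1.24*e2


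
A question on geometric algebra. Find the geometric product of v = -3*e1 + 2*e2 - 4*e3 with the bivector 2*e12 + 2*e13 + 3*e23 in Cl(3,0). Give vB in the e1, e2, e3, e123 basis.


vB has grade-1 (vector) and grade-3 (trivector) parts: vB = (v _| B) + (v ^ B).
Vector part <vB>_1:
  e1: -v2*b12 - v3*b13 = -(2)*(2) - (-4)*(2) = 4
  e2: v1*b12 - v3*b23 = (-3)*(2) - (-4)*(3) = 6
  e3: v1*b13 + v2*b23 = (-3)*(2) + (2)*(3) = 0
Trivector part <vB>_3:
  e123: v1*b23 - v2*b13 + v3*b12 = (-3)*(3) - (2)*(2) + (-4)*(2) = -21
vB = 4*e1 + 6*e2 + 0*e3 - 21*e123


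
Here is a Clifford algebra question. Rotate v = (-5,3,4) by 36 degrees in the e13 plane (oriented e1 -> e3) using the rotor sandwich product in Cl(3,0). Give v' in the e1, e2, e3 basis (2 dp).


Rotor R = cos(18deg) - sin(18deg)*e13
Rotation angle theta = 2 * 18 = 36 degrees in the e13 plane (e1 -> e3).
The component perpendicular to the plane (e2) is invariant: v'_2 = v2 = 3.00
cos(36deg) = 0.8090, sin(36deg) = 0.5878
v'_1 = v1*cos(theta) - v3*sin(theta) = -5*0.8090 - 4*0.5878 = -6.40
v'_3 = v1*sin(theta) + v3*cos(theta) = -5*0.5878 + 4*0.8090 = 0.30
v' = -6.40*e1 + 3.00*e2 + 0.30*e3


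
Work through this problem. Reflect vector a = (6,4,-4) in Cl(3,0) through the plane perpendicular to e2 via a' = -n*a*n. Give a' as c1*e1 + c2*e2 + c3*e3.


Reflection formula: a' = -n*a*n, with n = e2 (unit vector, n^2 = 1).
For reflection through hyperplane perp to e2:
The component along e2 flips sign, others stay.
a = (6, 4, -4)
a' = (6, -4, -4)
a' = 6*e1 - 4*e2 - 4*e3


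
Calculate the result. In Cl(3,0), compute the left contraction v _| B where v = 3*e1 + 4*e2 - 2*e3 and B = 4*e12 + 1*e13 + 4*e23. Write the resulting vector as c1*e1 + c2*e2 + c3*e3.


Left contraction v _| B = <vB>_1 (grade-1 part of the geometric product vB).
Using e1_|e12 = e2, e2_|e12 = -e1, e1_|e13 = e3, e3_|e13 = -e1, e2_|e23 = e3, e3_|e23 = -e2:
e1 coeff: -v2*b12 - v3*b13 = -(4)*(4) - (-2)*(1) = -14
e2 coeff: v1*b12 - v3*b23 = (3)*(4) - (-2)*(4) = 20
e3 coeff: v1*b13 + v2*b23 = (3)*(1) + (4)*(4) = 19
v _| B = -14*e1 + 20*e2 + 19*e3


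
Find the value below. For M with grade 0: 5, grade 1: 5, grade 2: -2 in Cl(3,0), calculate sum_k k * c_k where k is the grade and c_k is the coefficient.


Grade-weighted sum = sum of grade_k * coefficient_k
0*5 = 0
1*5 = 5
2*(-2) = -4
Total = 0 + 5 + (-4) = 1


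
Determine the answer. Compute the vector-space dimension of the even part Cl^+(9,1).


Even subalgebra dimension = 2^(n-1)
n = 9 + 1 = 10
2^(10 - 1) = 2^9 = 512
Verification: sum of C(10,k) for even k = 1 + 45 + 210 + 210 + 45 + 1 = 512
Result = 512


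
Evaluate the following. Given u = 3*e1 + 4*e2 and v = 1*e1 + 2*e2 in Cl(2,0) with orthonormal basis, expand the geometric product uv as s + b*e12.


Expand: (3*e1 + 4*e2)(1*e1 + 2*e2)
= 3*1*e1e1 + 3*2*e1e2 + 4*1*e2e1 + 4*2*e2e2
Using e1^2 = e2^2 = 1, e2e1 = -e1e2:
Scalar part s = 3*1 + 4*2 = 3 + 8 = 11
Bivector part b = 3*2 - 4*1 = 6 - 4 = 2
uv = 11 + 2*e12


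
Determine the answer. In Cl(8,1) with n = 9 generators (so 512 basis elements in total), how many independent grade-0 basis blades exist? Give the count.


Number of grade-k basis blades in Cl(p,q) with n = p + q is C(n, k).
n = 8 + 1 = 9
C(9, 0) = 9! / (0! * 9!)
= 362880 / (1 * 362880)
= 1


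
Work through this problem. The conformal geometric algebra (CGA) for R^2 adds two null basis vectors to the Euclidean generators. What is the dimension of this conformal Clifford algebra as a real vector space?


The conformal model of R^2 uses Cl(3,1): the 2 Euclidean generators plus two extra orthogonal generators e+ (e+^2 = +1) and e- (e-^2 = -1), from which the null vectors e0, einf are built.
Number of generators m = 2 + 2 = 4.
dim Cl(p,q) = 2^m = 2^4 = 16


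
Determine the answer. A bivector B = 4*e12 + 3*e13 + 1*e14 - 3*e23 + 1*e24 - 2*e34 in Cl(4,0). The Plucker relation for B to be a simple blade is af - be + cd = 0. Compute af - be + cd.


Plucker relation: af - be + cd
a*f = 4*(-2) = -8
b*e = 3*1 = 3
c*d = 1*(-3) = -3
af - be + cd = -8 - 3 + (-3)
= -14


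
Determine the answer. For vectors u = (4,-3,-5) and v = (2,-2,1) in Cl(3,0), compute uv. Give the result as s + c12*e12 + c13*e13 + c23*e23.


In Cl(3,0): e_i^2 = 1, e_ie_j = -e_je_i for i != j.
Scalar part = u . v = 4*2 + (-3)*(-2) + (-5)*1
= 8 + 6 + (-5) = 9
e12 coeff = 4*(-2) - (-3)*2 = -8 - (-6) = -2
e13 coeff = 4*1 - (-5)*2 = 4 - (-10) = 14
e23 coeff = (-3)*1 - (-5)*(-2) = -3 - 10 = -13
uv = 9 - 2*e12 + 14*e13 - 13*e23


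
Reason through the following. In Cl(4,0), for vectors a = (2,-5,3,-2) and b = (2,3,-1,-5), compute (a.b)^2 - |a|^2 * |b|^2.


a . b = 2*2 + (-5)*3 + 3*(-1) + (-2)*(-5)
= 4 + (-15) + (-3) + 10 = -4
|a|^2 = 2^2 + (-5)^2 + 3^2 + (-2)^2 = 42
|b|^2 = 2^2 + 3^2 + (-1)^2 + (-5)^2 = 39
(a.b)^2 = (-4)^2 = 16
|a|^2 * |b|^2 = 42 * 39 = 1638
Result = 16 - 1638 = -1622


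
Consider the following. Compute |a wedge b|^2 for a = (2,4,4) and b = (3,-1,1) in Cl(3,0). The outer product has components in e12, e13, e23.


a wedge b = (a1*b2 - a2*b1)*e12 + (a1*b3 - a3*b1)*e13 + (a2*b3 - a3*b2)*e23
e12 coeff: 2*(-1) - 4*3 = -2 - 12 = -14
e13 coeff: 2*1 - 4*3 = 2 - 12 = -10
e23 coeff: 4*1 - 4*(-1) = 4 - (-4) = 8
|a wedge b|^2 = (-14)^2 + (-10)^2 + 8^2
= 196 + 100 + 64
= 360


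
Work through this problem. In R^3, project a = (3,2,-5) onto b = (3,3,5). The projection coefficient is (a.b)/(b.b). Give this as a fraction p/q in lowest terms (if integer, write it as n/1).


Projection coefficient = (a . b) / (b . b)
a . b = 3*3 + 2*3 + (-5)*5
= 9 + 6 + (-25) = -10
b . b = 3^2 + 3^2 + 5^2
= 9 + 9 + 25 = 43
Coefficient = -10/43
In lowest terms: -10/43


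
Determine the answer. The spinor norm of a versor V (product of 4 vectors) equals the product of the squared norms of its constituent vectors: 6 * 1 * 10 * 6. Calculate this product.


Spinor norm N(V) = |v1|^2 * |v2|^2 * ... * |v4|^2
= 6 * 1 * 10 * 6
Running product: 6, 6, 60, 360
N(V) = 360


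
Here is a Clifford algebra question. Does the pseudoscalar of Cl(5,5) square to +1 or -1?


The pseudoscalar I = e1...e_n (product of all n generators) of Cl(p,q) satisfies I^2 = (-1)^(q + n(n-1)/2).
p = 5, q = 5, n = p + q = 10
n(n-1)/2 = 10 * 9 / 2 = 45
Exponent = q + n(n-1)/2 = 5 + 45 = 50
I^2 = (-1)^50 = +1


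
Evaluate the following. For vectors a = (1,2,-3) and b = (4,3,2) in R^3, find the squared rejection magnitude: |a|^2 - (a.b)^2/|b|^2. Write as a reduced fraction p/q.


|a|^2 = 1^2 + 2^2 + (-3)^2 = 14
|b|^2 = 4^2 + 3^2 + 2^2 = 29
a . b = 1*4 + 2*3 + (-3)*2 = 4
(a.b)^2 = 4^2 = 16
|rej|^2 = 14 - 16/29
= (406 - 16)/29
= 390/29
In lowest terms: 390/29


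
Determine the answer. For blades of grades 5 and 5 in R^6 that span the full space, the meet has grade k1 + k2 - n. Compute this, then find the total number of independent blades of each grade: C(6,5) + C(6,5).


Meet grade = grade(A) + grade(B) - n
= 5 + 5 - 6 = 4
C(6,5) = 6
C(6,5) = 6
dim_A + dim_B = 6 + 6 = 12


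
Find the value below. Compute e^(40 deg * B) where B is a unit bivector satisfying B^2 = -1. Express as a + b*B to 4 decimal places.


For a unit bivector B with B^2 = -1, the exponential series gives
e^(theta*B) = cos(theta) + sin(theta)*B (the GA analogue of Euler's formula).
theta = 40 degrees = 0.698132 rad
cos(40 deg) = 0.7660
sin(40 deg) = 0.6428
exp(theta*B) = 0.7660 + 0.6428*B


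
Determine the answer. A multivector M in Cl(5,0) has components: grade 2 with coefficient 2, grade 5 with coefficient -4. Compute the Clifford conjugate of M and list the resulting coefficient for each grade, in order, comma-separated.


Clifford conjugate sign for grade k: (-1)^(k(k+1)/2)
Grade 2: (-1)^(2*3/2) = (-1)^3 = -1, coeff 2 -> -2
Grade 5: (-1)^(5*6/2) = (-1)^15 = -1, coeff -4 -> 4
Conjugated coefficients: -2, 4


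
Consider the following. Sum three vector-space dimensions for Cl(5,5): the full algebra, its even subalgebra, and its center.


n = 5 + 5 = 10
Total dim = 2^10 = 1024
Even subalgebra dim = 2^9 = 512
n is even, so center dim = 1
Sum = 1024 + 512 + 1 = 1537


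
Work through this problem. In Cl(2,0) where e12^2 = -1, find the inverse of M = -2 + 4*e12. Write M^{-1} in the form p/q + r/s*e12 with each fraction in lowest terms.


M = -2 + 4*e12, where e12^2 = -1.
Since M commutes with its reverse ~M = a - b*e12, M * ~M = a^2 - b^2*e12^2 = a^2 + b^2.
So M^{-1} = ~M / (a^2 + b^2) = (a - b*e12)/(a^2 + b^2).
a^2 + b^2 = 4 + 16 = 20
Scalar part = -2/20 = -1/10
Bivector coeff = -4/20 = -1/5
M^{-1} = -1/10 - 1/5*e12


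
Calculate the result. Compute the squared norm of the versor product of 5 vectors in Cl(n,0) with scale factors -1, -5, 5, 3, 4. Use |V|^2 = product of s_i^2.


Each vector v_i has |v_i|^2 = s_i^2
Squared scales: (-1)^2 = 1, (-5)^2 = 25, 5^2 = 25, 3^2 = 9, 4^2 = 16
|V|^2 = 1 * 25 * 25 * 9 * 16
= 90000


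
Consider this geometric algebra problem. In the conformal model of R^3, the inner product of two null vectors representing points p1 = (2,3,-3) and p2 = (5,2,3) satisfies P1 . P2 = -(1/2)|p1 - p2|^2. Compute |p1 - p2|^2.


p1 - p2 = (-3, 1, -6)
|p1 - p2|^2 = (-3)^2 + 1^2 + (-6)^2
= 9 + 1 + 36
= 46


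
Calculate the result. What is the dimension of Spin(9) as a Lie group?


Spin(n) double-covers SO(n); both have Lie algebra so(n) of dimension n(n-1)/2.
n = 9
n(n-1) = 9 * 8 = 72
dim Spin(9) = 72/2 = 36


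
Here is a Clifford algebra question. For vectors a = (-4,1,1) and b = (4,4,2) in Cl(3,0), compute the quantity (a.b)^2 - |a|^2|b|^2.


a . b = (-4)*4 + 1*4 + 1*2
= -16 + 4 + 2 = -10
|a|^2 = (-4)^2 + 1^2 + 1^2 = 18
|b|^2 = 4^2 + 4^2 + 2^2 = 36
(a.b)^2 = (-10)^2 = 100
|a|^2 * |b|^2 = 18 * 36 = 648
Result = 100 - 648 = -548


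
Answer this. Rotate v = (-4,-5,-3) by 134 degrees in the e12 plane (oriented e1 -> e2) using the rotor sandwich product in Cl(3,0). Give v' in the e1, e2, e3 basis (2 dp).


Rotor R = cos(67deg) - sin(67deg)*e12
Rotation angle theta = 2 * 67 = 134 degrees in the e12 plane (e1 -> e2).
The component perpendicular to the plane (e3) is invariant: v'_3 = v3 = -3.00
cos(134deg) = -0.6947, sin(134deg) = 0.7193
v'_1 = v1*cos(theta) - v2*sin(theta) = -4*(-0.6947) - (-5)*0.7193 = 6.38
v'_2 = v1*sin(theta) + v2*cos(theta) = -4*0.7193 + (-5)*(-0.6947) = 0.60
v' = 6.38*e1 + 0.60*e2 - 3.00*e3


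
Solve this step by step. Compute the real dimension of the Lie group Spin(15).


Spin(n) double-covers SO(n); both have Lie algebra so(n) of dimension n(n-1)/2.
n = 15
n(n-1) = 15 * 14 = 210
dim Spin(15) = 210/2 = 105


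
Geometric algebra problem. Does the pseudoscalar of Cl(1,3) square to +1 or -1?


The pseudoscalar I = e1...e_n (product of all n generators) of Cl(p,q) satisfies I^2 = (-1)^(q + n(n-1)/2).
p = 1, q = 3, n = p + q = 4
n(n-1)/2 = 4 * 3 / 2 = 6
Exponent = q + n(n-1)/2 = 3 + 6 = 9
I^2 = (-1)^9 = -1


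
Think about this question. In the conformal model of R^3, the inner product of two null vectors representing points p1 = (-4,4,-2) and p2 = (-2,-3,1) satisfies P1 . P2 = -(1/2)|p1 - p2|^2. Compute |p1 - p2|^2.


p1 - p2 = (-2, 7, -3)
|p1 - p2|^2 = (-2)^2 + 7^2 + (-3)^2
= 4 + 49 + 9
= 62


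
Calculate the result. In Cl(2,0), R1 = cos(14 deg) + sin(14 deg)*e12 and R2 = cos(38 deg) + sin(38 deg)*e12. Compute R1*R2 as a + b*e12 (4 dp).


Same-plane rotors commute and their half-angles add:
R1*R2 = cos(a1 + a2) + sin(a1 + a2)*e12.
a1 + a2 = 14 + 38 = 52 deg
cos(52 deg) = 0.6157
sin(52 deg) = 0.7880
R1*R2 = 0.6157 + 0.7880*e12


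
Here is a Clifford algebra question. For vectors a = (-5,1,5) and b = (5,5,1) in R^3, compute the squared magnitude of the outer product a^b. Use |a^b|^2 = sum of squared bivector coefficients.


a wedge b = (a1*b2 - a2*b1)*e12 + (a1*b3 - a3*b1)*e13 + (a2*b3 - a3*b2)*e23
e12 coeff: (-5)*5 - 1*5 = -25 - 5 = -30
e13 coeff: (-5)*1 - 5*5 = -5 - 25 = -30
e23 coeff: 1*1 - 5*5 = 1 - 25 = -24
|a wedge b|^2 = (-30)^2 + (-30)^2 + (-24)^2
= 900 + 900 + 576
= 2376


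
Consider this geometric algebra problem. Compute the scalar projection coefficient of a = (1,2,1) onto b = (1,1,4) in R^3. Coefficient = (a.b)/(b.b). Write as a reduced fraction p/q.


Projection coefficient = (a . b) / (b . b)
a . b = 1*1 + 2*1 + 1*4
= 1 + 2 + 4 = 7
b . b = 1^2 + 1^2 + 4^2
= 1 + 1 + 16 = 18
Coefficient = 7/18
In lowest terms: 7/18


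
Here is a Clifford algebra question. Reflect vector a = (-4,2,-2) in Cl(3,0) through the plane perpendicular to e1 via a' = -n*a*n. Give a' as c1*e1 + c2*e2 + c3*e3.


Reflection formula: a' = -n*a*n, with n = e1 (unit vector, n^2 = 1).
For reflection through hyperplane perp to e1:
The component along e1 flips sign, others stay.
a = (-4, 2, -2)
a' = (4, 2, -2)
a' = 4*e1 + 2*e2 - 2*e3


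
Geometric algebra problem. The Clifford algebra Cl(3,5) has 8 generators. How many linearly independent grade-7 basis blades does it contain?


Number of grade-k basis blades in Cl(p,q) with n = p + q is C(n, k).
n = 3 + 5 = 8
C(8, 7) = 8! / (7! * 1!)
= 40320 / (5040 * 1)
= 8


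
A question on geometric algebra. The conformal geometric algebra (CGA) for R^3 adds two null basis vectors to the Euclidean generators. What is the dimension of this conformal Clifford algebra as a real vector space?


The conformal model of R^3 uses Cl(4,1): the 3 Euclidean generators plus two extra orthogonal generators e+ (e+^2 = +1) and e- (e-^2 = -1), from which the null vectors e0, einf are built.
Number of generators m = 3 + 2 = 5.
dim Cl(p,q) = 2^m = 2^5 = 32


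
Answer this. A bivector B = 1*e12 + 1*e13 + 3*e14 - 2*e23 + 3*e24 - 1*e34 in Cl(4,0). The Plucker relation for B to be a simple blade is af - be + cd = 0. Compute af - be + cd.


Plucker relation: af - be + cd
a*f = 1*(-1) = -1
b*e = 1*3 = 3
c*d = 3*(-2) = -6
af - be + cd = -1 - 3 + (-6)
= -10


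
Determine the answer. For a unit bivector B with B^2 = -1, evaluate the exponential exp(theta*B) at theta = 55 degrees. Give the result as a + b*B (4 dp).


For a unit bivector B with B^2 = -1, the exponential series gives
e^(theta*B) = cos(theta) + sin(theta)*B (the GA analogue of Euler's formula).
theta = 55 degrees = 0.959931 rad
cos(55 deg) = 0.5736
sin(55 deg) = 0.8192
exp(theta*B) = 0.5736 + 0.8192*B


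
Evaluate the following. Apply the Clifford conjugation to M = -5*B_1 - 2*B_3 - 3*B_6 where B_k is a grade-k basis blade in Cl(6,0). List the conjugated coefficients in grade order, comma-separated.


Clifford conjugate sign for grade k: (-1)^(k(k+1)/2)
Grade 1: (-1)^(1*2/2) = (-1)^1 = -1, coeff -5 -> 5
Grade 3: (-1)^(3*4/2) = (-1)^6 = 1, coeff -2 -> -2
Grade 6: (-1)^(6*7/2) = (-1)^21 = -1, coeff -3 -> 3
Conjugated coefficients: 5, -2, 3


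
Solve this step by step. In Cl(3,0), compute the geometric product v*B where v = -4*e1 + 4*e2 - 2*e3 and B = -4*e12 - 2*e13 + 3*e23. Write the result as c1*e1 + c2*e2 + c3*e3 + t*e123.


vB has grade-1 (vector) and grade-3 (trivector) parts: vB = (v _| B) + (v ^ B).
Vector part <vB>_1:
  e1: -v2*b12 - v3*b13 = -(4)*(-4) - (-2)*(-2) = 12
  e2: v1*b12 - v3*b23 = (-4)*(-4) - (-2)*(3) = 22
  e3: v1*b13 + v2*b23 = (-4)*(-2) + (4)*(3) = 20
Trivector part <vB>_3:
  e123: v1*b23 - v2*b13 + v3*b12 = (-4)*(3) - (4)*(-2) + (-2)*(-4) = 4
vB = 12*e1 + 22*e2 + 20*e3 + 4*e123


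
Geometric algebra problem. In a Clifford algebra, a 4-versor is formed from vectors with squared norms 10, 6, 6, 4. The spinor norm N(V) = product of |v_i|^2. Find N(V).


Spinor norm N(V) = |v1|^2 * |v2|^2 * ... * |v4|^2
= 10 * 6 * 6 * 4
Running product: 10, 60, 360, 1440
N(V) = 1440


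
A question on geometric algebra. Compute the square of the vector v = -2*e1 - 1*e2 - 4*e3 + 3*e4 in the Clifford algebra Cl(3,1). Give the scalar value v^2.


v^2 = sum of c_i^2 * e_i^2
Positive signature terms (e_i^2 = +1): (-2)^2 + (-1)^2 + (-4)^2 = 21
Negative signature terms (e_j^2 = -1): 3^2 = 9
v^2 = 21 - 9 = 12


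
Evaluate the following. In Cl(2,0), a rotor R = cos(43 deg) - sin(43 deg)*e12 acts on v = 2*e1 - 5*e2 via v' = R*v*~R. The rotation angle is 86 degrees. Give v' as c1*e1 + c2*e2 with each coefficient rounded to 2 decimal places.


Rotor R = cos(43deg) - sin(43deg)*e12
Rotation angle theta = 2 * 43 = 86 degrees
v' = R*v*~R rotates v by theta.
cos(86deg) = 0.0698, sin(86deg) = 0.9976
v'_1 = 2*cos(86deg) - (-5)*sin(86deg)
= 2*0.0698 - (-5)*0.9976
= 5.13
v'_2 = 2*sin(86deg) + (-5)*cos(86deg)
= 2*0.9976 + (-5)*0.0698
= 1.65
v' = 5.13*e1 + 1.65*e2


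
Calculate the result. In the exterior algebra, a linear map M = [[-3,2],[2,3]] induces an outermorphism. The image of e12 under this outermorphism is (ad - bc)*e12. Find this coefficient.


The outermorphism of a linear map f sends e1^e2 to f(e1)^f(e2).
f(e1) = -3*e1 + 2*e2
f(e2) = 2*e1 + 3*e2
f(e1) ^ f(e2) = (-3*e1 + 2*e2) ^ (2*e1 + 3*e2)
= (-3)*3*e12 + 2*2*e21
= (-9 - 4)*e12
= -13*e12
Coefficient = -13


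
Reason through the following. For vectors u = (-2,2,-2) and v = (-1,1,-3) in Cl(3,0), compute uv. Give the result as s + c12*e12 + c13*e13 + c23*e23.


In Cl(3,0): e_i^2 = 1, e_ie_j = -e_je_i for i != j.
Scalar part = u . v = (-2)*(-1) + 2*1 + (-2)*(-3)
= 2 + 2 + 6 = 10
e12 coeff = (-2)*1 - 2*(-1) = -2 - (-2) = 0
e13 coeff = (-2)*(-3) - (-2)*(-1) = 6 - 2 = 4
e23 coeff = 2*(-3) - (-2)*1 = -6 - (-2) = -4
uv = 10 + 0*e12 + 4*e13 - 4*e23


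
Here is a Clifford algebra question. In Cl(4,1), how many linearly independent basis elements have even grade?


Even subalgebra dimension = 2^(n-1)
n = 4 + 1 = 5
2^(5 - 1) = 2^4 = 16
Verification: sum of C(5,k) for even k = 1 + 10 + 5 = 16
Result = 16


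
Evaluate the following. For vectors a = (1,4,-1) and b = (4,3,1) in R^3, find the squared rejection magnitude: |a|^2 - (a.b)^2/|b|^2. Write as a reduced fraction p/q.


|a|^2 = 1^2 + 4^2 + (-1)^2 = 18
|b|^2 = 4^2 + 3^2 + 1^2 = 26
a . b = 1*4 + 4*3 + (-1)*1 = 15
(a.b)^2 = 15^2 = 225
|rej|^2 = 18 - 225/26
= (468 - 225)/26
= 243/26
In lowest terms: 243/26


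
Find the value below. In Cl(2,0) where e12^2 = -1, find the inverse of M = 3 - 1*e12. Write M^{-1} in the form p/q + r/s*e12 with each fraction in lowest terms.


M = 3 - 1*e12, where e12^2 = -1.
Since M commutes with its reverse ~M = a - b*e12, M * ~M = a^2 - b^2*e12^2 = a^2 + b^2.
So M^{-1} = ~M / (a^2 + b^2) = (a - b*e12)/(a^2 + b^2).
a^2 + b^2 = 9 + 1 = 10
Scalar part = 3/10 = 3/10
Bivector coeff = 1/10 = 1/10
M^{-1} = 3/10 + 1/10*e12


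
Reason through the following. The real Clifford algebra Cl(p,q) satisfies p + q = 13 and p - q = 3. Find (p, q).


We need p + q = 13 and p - q = 3.
Adding: 2p = 13 + 3 = 16, so p = 8.
Then q = 13 - 8 = 5.
(p, q) = (8, 5)


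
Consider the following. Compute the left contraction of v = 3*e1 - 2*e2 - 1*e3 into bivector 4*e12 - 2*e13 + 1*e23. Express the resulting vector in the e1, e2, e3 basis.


Left contraction v _| B = <vB>_1 (grade-1 part of the geometric product vB).
Using e1_|e12 = e2, e2_|e12 = -e1, e1_|e13 = e3, e3_|e13 = -e1, e2_|e23 = e3, e3_|e23 = -e2:
e1 coeff: -v2*b12 - v3*b13 = -(-2)*(4) - (-1)*(-2) = 6
e2 coeff: v1*b12 - v3*b23 = (3)*(4) - (-1)*(1) = 13
e3 coeff: v1*b13 + v2*b23 = (3)*(-2) + (-2)*(1) = -8
v _| B = 6*e1 + 13*e2 - 8*e3


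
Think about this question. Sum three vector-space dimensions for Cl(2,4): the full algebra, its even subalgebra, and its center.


n = 2 + 4 = 6
Total dim = 2^6 = 64
Even subalgebra dim = 2^5 = 32
n is even, so center dim = 1
Sum = 64 + 32 + 1 = 97


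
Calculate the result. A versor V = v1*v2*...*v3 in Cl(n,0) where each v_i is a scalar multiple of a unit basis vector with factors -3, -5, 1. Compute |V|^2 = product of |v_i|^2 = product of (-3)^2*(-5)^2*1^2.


Each vector v_i has |v_i|^2 = s_i^2
Squared scales: (-3)^2 = 9, (-5)^2 = 25, 1^2 = 1
|V|^2 = 9 * 25 * 1
= 225


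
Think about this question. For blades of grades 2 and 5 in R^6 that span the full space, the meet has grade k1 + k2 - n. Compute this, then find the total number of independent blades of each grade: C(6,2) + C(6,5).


Meet grade = grade(A) + grade(B) - n
= 2 + 5 - 6 = 1
C(6,2) = 15
C(6,5) = 6
dim_A + dim_B = 15 + 6 = 21


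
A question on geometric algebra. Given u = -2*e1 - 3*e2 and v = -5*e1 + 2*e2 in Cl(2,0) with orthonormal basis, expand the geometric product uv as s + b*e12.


Expand: (-2*e1 - 3*e2)(-5*e1 + 2*e2)
= (-2)*(-5)*e1e1 + (-2)*2*e1e2 + (-3)*(-5)*e2e1 + (-3)*2*e2e2
Using e1^2 = e2^2 = 1, e2e1 = -e1e2:
Scalar part s = (-2)*(-5) + (-3)*2 = 10 + (-6) = 4
Bivector part b = (-2)*2 - (-3)*(-5) = -4 - 15 = -19
uv = 4 - 19*e12


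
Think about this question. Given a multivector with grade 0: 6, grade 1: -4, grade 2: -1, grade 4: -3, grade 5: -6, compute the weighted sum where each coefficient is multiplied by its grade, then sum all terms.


Grade-weighted sum = sum of grade_k * coefficient_k
0*6 = 0
1*(-4) = -4
2*(-1) = -2
4*(-3) = -12
5*(-6) = -30
Total = 0 + (-4) + (-2) + (-12) + (-30) = -48


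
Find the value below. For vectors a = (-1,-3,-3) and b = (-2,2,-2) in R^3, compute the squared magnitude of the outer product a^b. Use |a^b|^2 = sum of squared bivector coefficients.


a wedge b = (a1*b2 - a2*b1)*e12 + (a1*b3 - a3*b1)*e13 + (a2*b3 - a3*b2)*e23
e12 coeff: (-1)*2 - (-3)*(-2) = -2 - 6 = -8
e13 coeff: (-1)*(-2) - (-3)*(-2) = 2 - 6 = -4
e23 coeff: (-3)*(-2) - (-3)*2 = 6 - (-6) = 12
|a wedge b|^2 = (-8)^2 + (-4)^2 + 12^2
= 64 + 16 + 144
= 224


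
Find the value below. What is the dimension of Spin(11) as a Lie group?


Spin(n) double-covers SO(n); both have Lie algebra so(n) of dimension n(n-1)/2.
n = 11
n(n-1) = 11 * 10 = 110
dim Spin(11) = 110/2 = 55


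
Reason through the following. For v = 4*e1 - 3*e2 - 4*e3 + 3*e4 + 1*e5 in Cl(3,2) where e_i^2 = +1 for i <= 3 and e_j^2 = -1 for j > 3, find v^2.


v^2 = sum of c_i^2 * e_i^2
Positive signature terms (e_i^2 = +1): 4^2 + (-3)^2 + (-4)^2 = 41
Negative signature terms (e_j^2 = -1): 3^2 + 1^2 = 10
v^2 = 41 - 10 = 31


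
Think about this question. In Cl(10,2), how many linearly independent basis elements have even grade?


Even subalgebra dimension = 2^(n-1)
n = 10 + 2 = 12
2^(12 - 1) = 2^11 = 2048
Verification: sum of C(12,k) for even k = 1 + 66 + 495 + 924 + 495 + 66 + 1 = 2048
Result = 2048


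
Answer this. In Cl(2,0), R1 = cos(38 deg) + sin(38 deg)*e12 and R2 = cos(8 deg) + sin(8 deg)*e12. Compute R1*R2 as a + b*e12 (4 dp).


Same-plane rotors commute and their half-angles add:
R1*R2 = cos(a1 + a2) + sin(a1 + a2)*e12.
a1 + a2 = 38 + 8 = 46 deg
cos(46 deg) = 0.6947
sin(46 deg) = 0.7193
R1*R2 = 0.6947 + 0.7193*e12
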